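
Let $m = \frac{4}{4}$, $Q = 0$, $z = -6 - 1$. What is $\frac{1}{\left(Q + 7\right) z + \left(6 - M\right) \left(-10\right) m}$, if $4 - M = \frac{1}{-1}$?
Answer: $- \frac{1}{59} \approx -0.016949$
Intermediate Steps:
$z = -7$ ($z = -6 - 1 = -7$)
$M = 5$ ($M = 4 - \frac{1}{-1} = 4 - -1 = 4 + 1 = 5$)
$m = 1$ ($m = 4 \cdot \frac{1}{4} = 1$)
$\frac{1}{\left(Q + 7\right) z + \left(6 - M\right) \left(-10\right) m} = \frac{1}{\left(0 + 7\right) \left(-7\right) + \left(6 - 5\right) \left(-10\right) 1} = \frac{1}{7 \left(-7\right) + \left(6 - 5\right) \left(-10\right) 1} = \frac{1}{-49 + 1 \left(-10\right) 1} = \frac{1}{-49 - 10} = \frac{1}{-59} = - \frac{1}{59}$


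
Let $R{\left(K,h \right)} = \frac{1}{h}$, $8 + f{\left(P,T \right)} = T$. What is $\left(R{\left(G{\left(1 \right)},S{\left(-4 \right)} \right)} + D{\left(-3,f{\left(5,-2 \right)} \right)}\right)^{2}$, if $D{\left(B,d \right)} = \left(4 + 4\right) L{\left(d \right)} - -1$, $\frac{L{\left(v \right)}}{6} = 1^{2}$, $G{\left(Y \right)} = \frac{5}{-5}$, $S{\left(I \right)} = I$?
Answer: $\frac{38025}{16} \approx 2376.6$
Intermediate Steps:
$G{\left(Y \right)} = -1$ ($G{\left(Y \right)} = 5 \left(- \frac{1}{5}\right) = -1$)
$f{\left(P,T \right)} = -8 + T$
$L{\left(v \right)} = 6$ ($L{\left(v \right)} = 6 \cdot 1^{2} = 6 \cdot 1 = 6$)
$D{\left(B,d \right)} = 49$ ($D{\left(B,d \right)} = \left(4 + 4\right) 6 - -1 = 8 \cdot 6 + 1 = 48 + 1 = 49$)
$\left(R{\left(G{\left(1 \right)},S{\left(-4 \right)} \right)} + D{\left(-3,f{\left(5,-2 \right)} \right)}\right)^{2} = \left(\frac{1}{-4} + 49\right)^{2} = \left(- \frac{1}{4} + 49\right)^{2} = \left(\frac{195}{4}\right)^{2} = \frac{38025}{16}$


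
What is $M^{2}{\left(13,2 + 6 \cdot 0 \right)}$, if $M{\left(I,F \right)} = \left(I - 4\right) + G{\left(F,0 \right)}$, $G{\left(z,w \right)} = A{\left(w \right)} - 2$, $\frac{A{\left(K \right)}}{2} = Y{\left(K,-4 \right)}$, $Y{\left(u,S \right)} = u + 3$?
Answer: $169$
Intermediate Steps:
$Y{\left(u,S \right)} = 3 + u$
$A{\left(K \right)} = 6 + 2 K$ ($A{\left(K \right)} = 2 \left(3 + K\right) = 6 + 2 K$)
$G{\left(z,w \right)} = 4 + 2 w$ ($G{\left(z,w \right)} = \left(6 + 2 w\right) - 2 = 4 + 2 w$)
$M{\left(I,F \right)} = I$ ($M{\left(I,F \right)} = \left(I - 4\right) + \left(4 + 2 \cdot 0\right) = \left(-4 + I\right) + \left(4 + 0\right) = \left(-4 + I\right) + 4 = I$)
$M^{2}{\left(13,2 + 6 \cdot 0 \right)} = 13^{2} = 169$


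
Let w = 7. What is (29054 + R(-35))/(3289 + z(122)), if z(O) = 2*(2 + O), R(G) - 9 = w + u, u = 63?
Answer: 1079/131 ≈ 8.2366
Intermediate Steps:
R(G) = 79 (R(G) = 9 + (7 + 63) = 9 + 70 = 79)
z(O) = 4 + 2*O
(29054 + R(-35))/(3289 + z(122)) = (29054 + 79)/(3289 + (4 + 2*122)) = 29133/(3289 + (4 + 244)) = 29133/(3289 + 248) = 29133/3537 = 29133*(1/3537) = 1079/131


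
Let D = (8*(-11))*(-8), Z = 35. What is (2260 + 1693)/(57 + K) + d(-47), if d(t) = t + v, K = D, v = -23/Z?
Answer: -1130993/26635 ≈ -42.463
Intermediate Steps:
v = -23/35 ≈ -0.65714
D = 704 (D = -88*(-8) = 704)
K = 704
d(t) = -23/35 + t (d(t) = t - 23/35 = -23/35 + t)
(2260 + 1693)/(57 + K) + d(-47) = (2260 + 1693)/(57 + 704) + (-23/35 - 47) = 3953/761 - 1668/35 = -1130993/26635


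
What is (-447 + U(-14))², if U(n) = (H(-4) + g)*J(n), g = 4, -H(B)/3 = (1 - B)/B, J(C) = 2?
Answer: 744769/4 ≈ 1.8619e+5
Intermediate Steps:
H(B) = -3*(1 - B)/B
U(n) = 31/2 (U(n) = ((3 - 3/(-4)) + 4)*2 = ((3 - 3*(-¼)) + 4)*2 = ((3 + ¾) + 4)*2 = (15/4 + 4)*2 = (31/4)*2 = 31/2)
(-447 + U(-14))² = (-447 + 31/2)² = (-863/2)² = 744769/4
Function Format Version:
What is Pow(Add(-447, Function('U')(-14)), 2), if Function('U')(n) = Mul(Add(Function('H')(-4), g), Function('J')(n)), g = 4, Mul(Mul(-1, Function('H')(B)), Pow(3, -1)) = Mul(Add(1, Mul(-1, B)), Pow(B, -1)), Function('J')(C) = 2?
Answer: Rational(744769, 4) ≈ 1.8619e+5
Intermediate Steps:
Function('H')(B) = Mul(-3, Pow(B, -1), Add(1, Mul(-1, B))) (Function('H')(B) = Mul(-3, Mul(Add(1, Mul(-1, B)), Pow(B, -1))) = Mul(-3, Mul(Pow(B, -1), Add(1, Mul(-1, B)))) = Mul(-3, Pow(B, -1), Add(1, Mul(-1, B))))
Function('U')(n) = Rational(31, 2) (Function('U')(n) = Mul(Add(Add(3, Mul(-3, Pow(-4, -1))), 4), 2) = Mul(Add(Add(3, Mul(-3, Rational(-1, 4))), 4), 2) = Mul(Add(Add(3, Rational(3, 4)), 4), 2) = Mul(Add(Rational(15, 4), 4), 2) = Mul(Rational(31, 4), 2) = Rational(31, 2))
Pow(Add(-447, Function('U')(-14)), 2) = Pow(Add(-447, Rational(31, 2)), 2) = Pow(Rational(-863, 2), 2) = Rational(744769, 4)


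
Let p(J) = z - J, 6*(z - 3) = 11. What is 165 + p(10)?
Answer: 959/6 ≈ 159.83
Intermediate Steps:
z = 29/6 (z = 3 + (⅙)*11 = 3 + 11/6 = 29/6 ≈ 4.8333)
p(J) = 29/6 - J
165 + p(10) = 165 + (29/6 - 1*10) = 165 + (29/6 - 10) = 165 - 31/6 = 959/6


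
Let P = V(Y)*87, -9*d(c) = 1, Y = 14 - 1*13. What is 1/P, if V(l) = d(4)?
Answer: -3/29 ≈ -0.10345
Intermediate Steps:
Y = 1 (Y = 14 - 13 = 1)
d(c) = -⅑ (d(c) = -⅑*1 = -⅑)
V(l) = -⅑
P = -29/3 (P = -⅑*87 = -29/3 ≈ -9.6667)
1/P = 1/(-29/3) = -3/29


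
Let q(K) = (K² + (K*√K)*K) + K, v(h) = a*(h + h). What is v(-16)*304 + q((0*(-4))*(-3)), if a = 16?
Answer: -155648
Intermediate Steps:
v(h) = 32*h (v(h) = 16*(h + h) = 16*(2*h) = 32*h)
q(K) = K + K² + K^(5/2) (q(K) = (K² + K^(3/2)*K) + K = (K² + K^(5/2)) + K = K + K² + K^(5/2))
v(-16)*304 + q((0*(-4))*(-3)) = (32*(-16))*304 + ((0*(-4))*(-3) + ((0*(-4))*(-3))² + ((0*(-4))*(-3))^(5/2)) = -512*304 + (0*(-3) + (0*(-3))² + (0*(-3))^(5/2)) = -155648 + (0 + 0² + 0^(5/2)) = -155648 + (0 + 0 + 0) = -155648 + 0 = -155648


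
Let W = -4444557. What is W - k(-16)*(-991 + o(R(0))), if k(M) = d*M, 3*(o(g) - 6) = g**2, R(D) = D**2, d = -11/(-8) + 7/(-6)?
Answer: -13343521/3 ≈ -4.4478e+6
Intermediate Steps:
d = 5/24 (d = -11*(-1/8) + 7*(-1/6) = 11/8 - 7/6 = 5/24 ≈ 0.20833)
o(g) = 6 + g**2/3
k(M) = 5*M/24
W - k(-16)*(-991 + o(R(0))) = -4444557 - (5/24)*(-16)*(-991 + (6 + (0**2)**2/3)) = -4444557 - (-10)*(-991 + (6 + (1/3)*0**2))/3 = -4444557 - (-10)*(-991 + (6 + (1/3)*0))/3 = -4444557 - (-10)*(-991 + (6 + 0))/3 = -4444557 - (-10)*(-991 + 6)/3 = -4444557 - (-10)*(-985)/3 = -4444557 - 1*9850/3 = -4444557 - 9850/3 = -13343521/3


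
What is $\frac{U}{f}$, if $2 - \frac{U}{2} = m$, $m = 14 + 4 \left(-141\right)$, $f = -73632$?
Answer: $- \frac{23}{1534} \approx -0.014993$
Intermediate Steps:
$m = -550$ ($m = 14 - 564 = -550$)
$U = 1104$ ($U = 4 - -1100 = 4 + 1100 = 1104$)
$\frac{U}{f} = \frac{1104}{-73632} = 1104 \left(- \frac{1}{73632}\right) = - \frac{23}{1534}$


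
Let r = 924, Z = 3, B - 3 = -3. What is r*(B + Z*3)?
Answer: 8316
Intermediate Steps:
B = 0 (B = 3 - 3 = 0)
r*(B + Z*3) = 924*(0 + 3*3) = 924*(0 + 9) = 924*9 = 8316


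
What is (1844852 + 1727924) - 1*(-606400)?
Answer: 4179176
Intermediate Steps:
(1844852 + 1727924) - 1*(-606400) = 3572776 + 606400 = 4179176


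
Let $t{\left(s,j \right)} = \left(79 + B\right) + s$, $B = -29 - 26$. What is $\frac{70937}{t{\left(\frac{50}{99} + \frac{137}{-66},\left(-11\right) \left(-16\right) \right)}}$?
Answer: $\frac{14045526}{4441} \approx 3162.7$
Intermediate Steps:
$B = -55$ ($B = -29 - 26 = -55$)
$t{\left(s,j \right)} = 24 + s$ ($t{\left(s,j \right)} = \left(79 - 55\right) + s = 24 + s$)
$\frac{70937}{t{\left(\frac{50}{99} + \frac{137}{-66},\left(-11\right) \left(-16\right) \right)}} = \frac{70937}{24 + \left(\frac{50}{99} + \frac{137}{-66}\right)} = \frac{70937}{24 + \left(50 \cdot \frac{1}{99} + 137 \left(- \frac{1}{66}\right)\right)} = \frac{70937}{24 + \left(\frac{50}{99} - \frac{137}{66}\right)} = \frac{70937}{24 - \frac{311}{198}} = \frac{70937}{\frac{4441}{198}} = 70937 \cdot \frac{198}{4441} = \frac{14045526}{4441}$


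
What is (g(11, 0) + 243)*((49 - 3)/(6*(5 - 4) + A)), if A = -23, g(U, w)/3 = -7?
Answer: -10212/17 ≈ -600.71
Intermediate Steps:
g(U, w) = -21 (g(U, w) = 3*(-7) = -21)
(g(11, 0) + 243)*((49 - 3)/(6*(5 - 4) + A)) = (-21 + 243)*((49 - 3)/(6*(5 - 4) - 23)) = 222*(46/(6*1 - 23)) = 222*(46/(6 - 23)) = 222*(46/(-17)) = 222*(46*(-1/17)) = 222*(-46/17) = -10212/17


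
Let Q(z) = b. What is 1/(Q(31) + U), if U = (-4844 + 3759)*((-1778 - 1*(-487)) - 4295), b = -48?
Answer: 1/6060762 ≈ 1.6500e-7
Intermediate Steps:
Q(z) = -48
U = 6060810 (U = -1085*((-1778 + 487) - 4295) = -1085*(-1291 - 4295) = -1085*(-5586) = 6060810)
1/(Q(31) + U) = 1/(-48 + 6060810) = 1/6060762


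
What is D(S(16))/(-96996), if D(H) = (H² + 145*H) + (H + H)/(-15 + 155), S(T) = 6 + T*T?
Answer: -1244107/1131620 ≈ -1.0994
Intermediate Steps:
S(T) = 6 + T²
D(H) = H² + 10151*H/70 (D(H) = (H² + 145*H) + (2*H)/140 = (H² + 145*H) + (2*H)*(1/140) = (H² + 145*H) + H/70 = H² + 10151*H/70)
D(S(16))/(-96996) = ((6 + 16²)*(10151 + 70*(6 + 16²))/70)/(-96996) = ((6 + 256)*(10151 + 70*(6 + 256))/70)*(-1/96996) = ((1/70)*262*(10151 + 70*262))*(-1/96996) = ((1/70)*262*(10151 + 18340))*(-1/96996) = ((1/70)*262*28491)*(-1/96996) = (3732321/35)*(-1/96996) = -1244107/1131620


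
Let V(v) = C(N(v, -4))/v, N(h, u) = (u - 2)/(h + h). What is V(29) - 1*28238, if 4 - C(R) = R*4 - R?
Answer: -23748033/841 ≈ -28238.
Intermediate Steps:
N(h, u) = (-2 + u)/(2*h) (N(h, u) = (-2 + u)/((2*h)) = (-2 + u)*(1/(2*h)) = (-2 + u)/(2*h))
C(R) = 4 - 3*R (C(R) = 4 - (R*4 - R) = 4 - (4*R - R) = 4 - 3*R)
V(v) = (4 + 9/v)/v (V(v) = (4 - 3*(-2 - 4)/(2*v))/v = (4 - 3*(-6)/(2*v))/v = (4 - (-9)/v)/v = (4 + 9/v)/v)
V(29) - 1*28238 = (9 + 4*29)/29² - 1*28238 = (9 + 116)/841 - 28238 = (1/841)*125 - 28238 = 125/841 - 28238 = -23748033/841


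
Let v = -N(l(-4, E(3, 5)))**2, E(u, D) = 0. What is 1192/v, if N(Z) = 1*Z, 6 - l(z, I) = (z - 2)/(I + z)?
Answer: -4768/81 ≈ -58.864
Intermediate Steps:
l(z, I) = 6 - (-2 + z)/(I + z) (l(z, I) = 6 - (z - 2)/(I + z) = 6 - (-2 + z)/(I + z))
N(Z) = Z
v = -81/4 (v = -((2 + 5*(-4) + 6*0)/(0 - 4))**2 = -((2 - 20 + 0)/(-4))**2 = -(-1/4*(-18))**2 = -(9/2)**2 = -1*81/4 = -81/4 ≈ -20.250)
1192/v = 1192/(-81/4) = 1192*(-4/81) = -4768/81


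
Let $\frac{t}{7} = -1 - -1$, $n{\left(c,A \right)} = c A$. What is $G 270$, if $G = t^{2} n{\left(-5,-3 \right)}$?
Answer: $0$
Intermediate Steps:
$n{\left(c,A \right)} = A c$
$t = 0$ ($t = 7 \left(-1 - -1\right) = 7 \left(-1 + 1\right) = 7 \cdot 0 = 0$)
$G = 0$ ($G = 0^{2} \left(\left(-3\right) \left(-5\right)\right) = 0 \cdot 15 = 0$)
$G 270 = 0 \cdot 270 = 0$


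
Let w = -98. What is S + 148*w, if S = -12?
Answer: -14516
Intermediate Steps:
S + 148*w = -12 + 148*(-98) = -12 - 14504 = -14516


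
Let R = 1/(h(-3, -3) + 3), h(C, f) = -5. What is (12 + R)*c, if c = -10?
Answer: -115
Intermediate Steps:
R = -½ (R = 1/(-5 + 3) = 1/(-2) = -½ ≈ -0.50000)
(12 + R)*c = (12 - ½)*(-10) = (23/2)*(-10) = -115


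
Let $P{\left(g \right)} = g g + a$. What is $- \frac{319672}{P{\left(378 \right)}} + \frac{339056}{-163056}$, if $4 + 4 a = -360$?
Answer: $- \frac{6283703815}{1455203463} \approx -4.3181$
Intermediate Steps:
$a = -91$ ($a = -1 + \frac{1}{4} \left(-360\right) = -1 - 90 = -91$)
$P{\left(g \right)} = -91 + g^{2}$ ($P{\left(g \right)} = g g - 91 = g^{2} - 91 = -91 + g^{2}$)
$- \frac{319672}{P{\left(378 \right)}} + \frac{339056}{-163056} = - \frac{319672}{-91 + 378^{2}} + \frac{339056}{-163056} = - \frac{319672}{-91 + 142884} + 339056 \left(- \frac{1}{163056}\right) = - \frac{319672}{142793} - \frac{21191}{10191} = - \frac{6283703815}{1455203463}$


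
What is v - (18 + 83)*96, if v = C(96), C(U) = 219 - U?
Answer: -9573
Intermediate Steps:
v = 123 (v = 219 - 1*96 = 219 - 96 = 123)
v - (18 + 83)*96 = 123 - (18 + 83)*96 = 123 - 101*96 = 123 - 1*9696 = 123 - 9696 = -9573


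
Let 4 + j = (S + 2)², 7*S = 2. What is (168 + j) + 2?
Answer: 8390/49 ≈ 171.22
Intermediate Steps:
S = 2/7 (S = (⅐)*2 = 2/7 ≈ 0.28571)
j = 60/49 (j = -4 + (2/7 + 2)² = -4 + (16/7)² = -4 + 256/49 = 60/49 ≈ 1.2245)
(168 + j) + 2 = (168 + 60/49) + 2 = 8292/49 + 2 = 8390/49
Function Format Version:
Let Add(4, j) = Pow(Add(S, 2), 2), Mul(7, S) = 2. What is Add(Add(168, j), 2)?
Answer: Rational(8390, 49) ≈ 171.22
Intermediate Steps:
S = Rational(2, 7) (S = Mul(Rational(1, 7), 2) = Rational(2, 7) ≈ 0.28571)
j = Rational(60, 49) (j = Add(-4, Pow(Add(Rational(2, 7), 2), 2)) = Add(-4, Pow(Rational(16, 7), 2)) = Add(-4, Rational(256, 49)) = Rational(60, 49) ≈ 1.2245)
Add(Add(168, j), 2) = Add(Add(168, Rational(60, 49)), 2) = Add(Rational(8292, 49), 2) = Rational(8390, 49)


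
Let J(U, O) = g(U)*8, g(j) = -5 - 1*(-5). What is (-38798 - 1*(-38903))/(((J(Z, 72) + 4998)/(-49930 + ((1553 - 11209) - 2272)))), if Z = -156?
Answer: -154645/119 ≈ -1299.5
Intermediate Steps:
g(j) = 0 (g(j) = -5 + 5 = 0)
J(U, O) = 0 (J(U, O) = 0*8 = 0)
(-38798 - 1*(-38903))/(((J(Z, 72) + 4998)/(-49930 + ((1553 - 11209) - 2272)))) = (-38798 - 1*(-38903))/(((0 + 4998)/(-49930 + ((1553 - 11209) - 2272)))) = (-38798 + 38903)/((4998/(-49930 + (-9656 - 2272)))) = 105/((4998/(-49930 - 11928))) = 105/((4998/(-61858))) = 105/((4998*(-1/61858))) = 105/(-2499/30929) = 105*(-30929/2499) = -154645/119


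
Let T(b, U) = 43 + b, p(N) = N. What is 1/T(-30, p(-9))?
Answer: 1/13 ≈ 0.076923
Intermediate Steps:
1/T(-30, p(-9)) = 1/(43 - 30) = 1/13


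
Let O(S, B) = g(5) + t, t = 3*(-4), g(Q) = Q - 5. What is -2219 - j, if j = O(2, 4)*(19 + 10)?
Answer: -1871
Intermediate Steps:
g(Q) = -5 + Q
t = -12
O(S, B) = -12 (O(S, B) = (-5 + 5) - 12 = 0 - 12 = -12)
j = -348 (j = -12*(19 + 10) = -12*29 = -348)
-2219 - j = -2219 - 1*(-348) = -2219 + 348 = -1871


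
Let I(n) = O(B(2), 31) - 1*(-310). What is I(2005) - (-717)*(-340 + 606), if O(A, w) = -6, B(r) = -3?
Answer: 191026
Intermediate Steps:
I(n) = 304 (I(n) = -6 - 1*(-310) = -6 + 310 = 304)
I(2005) - (-717)*(-340 + 606) = 304 - (-717)*(-340 + 606) = 304 - (-717)*266 = 304 - 1*(-190722) = 304 + 190722 = 191026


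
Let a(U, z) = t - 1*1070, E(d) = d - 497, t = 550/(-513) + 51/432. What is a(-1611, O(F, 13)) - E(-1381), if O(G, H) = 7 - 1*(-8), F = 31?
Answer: 6624233/8208 ≈ 807.05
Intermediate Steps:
t = -7831/8208 (t = 550*(-1/513) + 51*(1/432) = -550/513 + 17/144 = -7831/8208 ≈ -0.95407)
O(G, H) = 15 (O(G, H) = 7 + 8 = 15)
E(d) = -497 + d
a(U, z) = -8790391/8208 (a(U, z) = -7831/8208 - 1*1070 = -7831/8208 - 1070 = -8790391/8208)
a(-1611, O(F, 13)) - E(-1381) = -8790391/8208 - (-497 - 1381) = -8790391/8208 - 1*(-1878) = -8790391/8208 + 1878 = 6624233/8208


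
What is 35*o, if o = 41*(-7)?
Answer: -10045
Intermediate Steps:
o = -287
35*o = 35*(-287) = -10045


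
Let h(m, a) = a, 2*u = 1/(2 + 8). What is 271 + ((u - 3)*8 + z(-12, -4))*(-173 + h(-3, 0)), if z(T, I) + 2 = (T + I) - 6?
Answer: 42529/5 ≈ 8505.8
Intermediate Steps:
u = 1/20 (u = 1/(2*(2 + 8)) = (1/2)/10 = (1/2)*(1/10) = 1/20 ≈ 0.050000)
z(T, I) = -8 + I + T (z(T, I) = -2 + ((T + I) - 6) = -2 + ((I + T) - 6) = -2 + (-6 + I + T) = -8 + I + T)
271 + ((u - 3)*8 + z(-12, -4))*(-173 + h(-3, 0)) = 271 + ((1/20 - 3)*8 + (-8 - 4 - 12))*(-173 + 0) = 271 + (-59/20*8 - 24)*(-173) = 271 + (-118/5 - 24)*(-173) = 271 - 238/5*(-173) = 271 + 41174/5 = 42529/5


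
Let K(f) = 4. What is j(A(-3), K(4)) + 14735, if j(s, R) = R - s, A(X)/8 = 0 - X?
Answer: 14715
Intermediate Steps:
A(X) = -8*X (A(X) = 8*(0 - X) = 8*(-X) = -8*X)
j(A(-3), K(4)) + 14735 = (4 - (-8)*(-3)) + 14735 = (4 - 1*24) + 14735 = (4 - 24) + 14735 = -20 + 14735 = 14715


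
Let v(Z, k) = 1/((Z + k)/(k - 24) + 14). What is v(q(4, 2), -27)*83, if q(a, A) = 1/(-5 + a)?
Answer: 4233/742 ≈ 5.7048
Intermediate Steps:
v(Z, k) = 1/(14 + (Z + k)/(-24 + k)) (v(Z, k) = 1/((Z + k)/(-24 + k) + 14) = 1/(14 + (Z + k)/(-24 + k)))
v(q(4, 2), -27)*83 = ((-24 - 27)/(-336 + 1/(-5 + 4) + 15*(-27)))*83 = (-51/(-336 + 1/(-1) - 405))*83 = (-51/(-336 - 1 - 405))*83 = (-51/(-742))*83 = -1/742*(-51)*83 = (51/742)*83 = 4233/742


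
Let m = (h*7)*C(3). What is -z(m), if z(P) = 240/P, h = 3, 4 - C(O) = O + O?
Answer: 40/7 ≈ 5.7143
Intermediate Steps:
C(O) = 4 - 2*O (C(O) = 4 - (O + O) = 4 - 2*O)
m = -42 (m = (3*7)*(4 - 2*3) = 21*(4 - 6) = 21*(-2) = -42)
-z(m) = -240/(-42) = -240*(-1)/42 = -1*(-40/7) = 40/7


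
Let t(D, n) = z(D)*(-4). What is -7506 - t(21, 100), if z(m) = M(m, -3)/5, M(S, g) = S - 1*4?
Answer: -37462/5 ≈ -7492.4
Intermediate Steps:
M(S, g) = -4 + S (M(S, g) = S - 4 = -4 + S)
z(m) = -4/5 + m/5 (z(m) = (-4 + m)/5 = (-4 + m)*(1/5) = -4/5 + m/5)
t(D, n) = 16/5 - 4*D/5 (t(D, n) = (-4/5 + D/5)*(-4) = 16/5 - 4*D/5)
-7506 - t(21, 100) = -7506 - (16/5 - 4/5*21) = -7506 - (16/5 - 84/5) = -7506 - 1*(-68/5) = -7506 + 68/5 = -37462/5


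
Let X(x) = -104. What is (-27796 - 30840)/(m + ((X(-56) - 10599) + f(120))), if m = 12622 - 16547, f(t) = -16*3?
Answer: 14659/3669 ≈ 3.9954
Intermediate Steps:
f(t) = -48
m = -3925
(-27796 - 30840)/(m + ((X(-56) - 10599) + f(120))) = (-27796 - 30840)/(-3925 + ((-104 - 10599) - 48)) = -58636/(-3925 + (-10703 - 48)) = -58636/(-3925 - 10751) = -58636/(-14676) = -58636*(-1/14676) = 14659/3669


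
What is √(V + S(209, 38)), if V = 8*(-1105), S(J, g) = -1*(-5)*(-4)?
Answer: 2*I*√2215 ≈ 94.128*I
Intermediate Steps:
S(J, g) = -20 (S(J, g) = 5*(-4) = -20)
V = -8840
√(V + S(209, 38)) = √(-8840 - 20) = √(-8860) = 2*I*√2215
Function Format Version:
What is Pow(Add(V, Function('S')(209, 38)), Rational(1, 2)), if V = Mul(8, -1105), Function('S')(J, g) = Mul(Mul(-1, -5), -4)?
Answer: Mul(2, I, Pow(2215, Rational(1, 2))) ≈ Mul(94.128, I)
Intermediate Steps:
Function('S')(J, g) = -20 (Function('S')(J, g) = Mul(5, -4) = -20)
V = -8840
Pow(Add(V, Function('S')(209, 38)), Rational(1, 2)) = Pow(Add(-8840, -20), Rational(1, 2)) = Pow(-8860, Rational(1, 2)) = Mul(2, I, Pow(2215, Rational(1, 2)))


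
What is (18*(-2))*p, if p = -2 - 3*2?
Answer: 288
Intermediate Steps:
p = -8 (p = -2 - 6 = -8)
(18*(-2))*p = (18*(-2))*(-8) = -36*(-8) = 288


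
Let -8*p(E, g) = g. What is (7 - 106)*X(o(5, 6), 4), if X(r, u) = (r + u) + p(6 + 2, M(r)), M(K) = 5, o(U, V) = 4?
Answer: -5841/8 ≈ -730.13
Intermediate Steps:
p(E, g) = -g/8
X(r, u) = -5/8 + r + u (X(r, u) = (r + u) - ⅛*5 = (r + u) - 5/8 = -5/8 + r + u)
(7 - 106)*X(o(5, 6), 4) = (7 - 106)*(-5/8 + 4 + 4) = -99*59/8 = -5841/8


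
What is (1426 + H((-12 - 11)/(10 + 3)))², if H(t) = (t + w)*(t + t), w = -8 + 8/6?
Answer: 544815229456/257049 ≈ 2.1195e+6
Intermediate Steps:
w = -20/3 (w = -8 + 8*(⅙) = -8 + 4/3 = -20/3 ≈ -6.6667)
H(t) = 2*t*(-20/3 + t) (H(t) = (t - 20/3)*(t + t) = (-20/3 + t)*(2*t) = 2*t*(-20/3 + t))
(1426 + H((-12 - 11)/(10 + 3)))² = (1426 + 2*((-12 - 11)/(10 + 3))*(-20 + 3*((-12 - 11)/(10 + 3)))/3)² = (1426 + 2*(-23/13)*(-20 + 3*(-23/13))/3)² = (1426 + 2*(-23*1/13)*(-20 + 3*(-23*1/13))/3)² = (1426 + (⅔)*(-23/13)*(-20 + 3*(-23/13)))² = (1426 + (⅔)*(-23/13)*(-20 - 69/13))² = (1426 + (⅔)*(-23/13)*(-329/13))² = (1426 + 15134/507)² = (738116/507)² = 544815229456/257049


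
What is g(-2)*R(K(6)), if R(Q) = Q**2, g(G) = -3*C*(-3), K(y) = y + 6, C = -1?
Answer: -1296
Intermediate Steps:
K(y) = 6 + y
g(G) = -9 (g(G) = -3*(-1)*(-3) = 3*(-3) = -9)
g(-2)*R(K(6)) = -9*(6 + 6)**2 = -9*12**2 = -9*144 = -1296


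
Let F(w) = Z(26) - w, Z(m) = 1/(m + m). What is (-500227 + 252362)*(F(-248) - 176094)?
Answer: 2266475329215/52 ≈ 4.3586e+10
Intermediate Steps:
Z(m) = 1/(2*m)
F(w) = 1/52 - w (F(w) = (½)/26 - w = (½)*(1/26) - w = 1/52 - w)
(-500227 + 252362)*(F(-248) - 176094) = (-500227 + 252362)*((1/52 - 1*(-248)) - 176094) = -247865*((1/52 + 248) - 176094) = -247865*(12897/52 - 176094) = -247865*(-9143991/52) = 2266475329215/52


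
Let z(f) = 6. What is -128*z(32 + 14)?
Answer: -768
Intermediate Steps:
-128*z(32 + 14) = -128*6 = -768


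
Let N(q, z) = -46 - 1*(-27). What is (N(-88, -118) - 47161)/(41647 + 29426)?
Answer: -47180/71073 ≈ -0.66382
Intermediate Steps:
N(q, z) = -19 (N(q, z) = -46 + 27 = -19)
(N(-88, -118) - 47161)/(41647 + 29426) = (-19 - 47161)/(41647 + 29426) = -47180/71073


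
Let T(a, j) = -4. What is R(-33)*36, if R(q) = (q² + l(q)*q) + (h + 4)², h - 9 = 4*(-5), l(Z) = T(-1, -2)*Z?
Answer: -115848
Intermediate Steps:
l(Z) = -4*Z
h = -11 (h = 9 + 4*(-5) = 9 - 20 = -11)
R(q) = 49 - 3*q² (R(q) = (q² + (-4*q)*q) + (-11 + 4)² = (q² - 4*q²) + (-7)² = -3*q² + 49 = 49 - 3*q²)
R(-33)*36 = (49 - 3*(-33)²)*36 = (49 - 3*1089)*36 = (49 - 3267)*36 = -3218*36 = -115848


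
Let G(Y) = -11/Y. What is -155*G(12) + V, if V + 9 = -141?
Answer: -95/12 ≈ -7.9167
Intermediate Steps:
V = -150 (V = -9 - 141 = -150)
-155*G(12) + V = -(-1705)/12 - 150 = -155*(-11/12) - 150 = 1705/12 - 150 = -95/12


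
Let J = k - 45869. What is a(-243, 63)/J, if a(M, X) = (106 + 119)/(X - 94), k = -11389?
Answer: 25/197222 ≈ 0.00012676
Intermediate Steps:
J = -57258 (J = -11389 - 45869 = -57258)
a(M, X) = 225/(-94 + X)
a(-243, 63)/J = (225/(-94 + 63))/(-57258) = (225/(-31))*(-1/57258) = (225*(-1/31))*(-1/57258) = -225/31*(-1/57258) = 25/197222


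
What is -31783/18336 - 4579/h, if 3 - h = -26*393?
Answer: -45423843/20823584 ≈ -2.1814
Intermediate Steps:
h = 10221 (h = 3 - (-26)*393 = 3 - 1*(-10218) = 3 + 10218 = 10221)
-31783/18336 - 4579/h = -31783/18336 - 4579/10221 = -45423843/20823584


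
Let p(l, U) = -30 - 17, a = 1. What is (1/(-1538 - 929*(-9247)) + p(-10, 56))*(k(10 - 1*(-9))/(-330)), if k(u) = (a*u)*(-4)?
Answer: -40742855276/3764037585 ≈ -10.824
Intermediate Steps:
k(u) = -4*u (k(u) = (1*u)*(-4) = u*(-4) = -4*u)
p(l, U) = -47
(1/(-1538 - 929*(-9247)) + p(-10, 56))*(k(10 - 1*(-9))/(-330)) = (1/(-1538 - 929*(-9247)) - 47)*(-4*(10 - 1*(-9))/(-330)) = (-1/9247/(-2467) - 47)*(-4*(10 + 9)*(-1/330)) = (-1/2467*(-1/9247) - 47)*(-4*19*(-1/330)) = (1/22812349 - 47)*(-76*(-1/330)) = -1072180402/22812349*38/165 = -40742855276/3764037585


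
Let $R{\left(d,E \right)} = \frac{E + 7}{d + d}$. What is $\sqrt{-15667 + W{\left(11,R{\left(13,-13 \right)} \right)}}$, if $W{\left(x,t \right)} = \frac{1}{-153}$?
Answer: $\frac{2 i \sqrt{10187471}}{51} \approx 125.17 i$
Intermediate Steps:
$R{\left(d,E \right)} = \frac{7 + E}{2 d}$
$W{\left(x,t \right)} = - \frac{1}{153}$
$\sqrt{-15667 + W{\left(11,R{\left(13,-13 \right)} \right)}} = \sqrt{-15667 - \frac{1}{153}} = \sqrt{- \frac{2397052}{153}} = \frac{2 i \sqrt{10187471}}{51}$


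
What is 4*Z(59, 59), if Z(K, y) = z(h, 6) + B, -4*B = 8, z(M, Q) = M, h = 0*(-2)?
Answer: -8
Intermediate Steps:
h = 0
B = -2 (B = -¼*8 = -2)
Z(K, y) = -2 (Z(K, y) = 0 - 2 = -2)
4*Z(59, 59) = 4*(-2) = -8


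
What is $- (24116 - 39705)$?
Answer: $15589$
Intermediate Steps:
$- (24116 - 39705) = \left(-1\right) \left(-15589\right) = 15589$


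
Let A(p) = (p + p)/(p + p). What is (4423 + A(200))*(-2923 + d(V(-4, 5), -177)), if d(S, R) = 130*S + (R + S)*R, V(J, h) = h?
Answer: 124628504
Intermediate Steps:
A(p) = 1 (A(p) = (2*p)/((2*p)) = (2*p)*(1/(2*p)) = 1)
d(S, R) = 130*S + R*(R + S)
(4423 + A(200))*(-2923 + d(V(-4, 5), -177)) = (4423 + 1)*(-2923 + ((-177)² + 130*5 - 177*5)) = 4424*(-2923 + (31329 + 650 - 885)) = 4424*(-2923 + 31094) = 4424*28171 = 124628504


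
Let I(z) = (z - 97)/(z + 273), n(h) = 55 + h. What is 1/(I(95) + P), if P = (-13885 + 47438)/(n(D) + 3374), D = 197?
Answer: 333592/3085063 ≈ 0.10813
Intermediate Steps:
I(z) = (-97 + z)/(273 + z)
P = 33553/3626 (P = (-13885 + 47438)/((55 + 197) + 3374) = 33553/(252 + 3374) = 33553/3626 ≈ 9.2534)
1/(I(95) + P) = 1/((-97 + 95)/(273 + 95) + 33553/3626) = 1/(-2/368 + 33553/3626) = 1/((1/368)*(-2) + 33553/3626) = 1/(-1/184 + 33553/3626) = 1/(3085063/333592) = 333592/3085063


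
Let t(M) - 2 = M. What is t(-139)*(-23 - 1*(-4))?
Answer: 2603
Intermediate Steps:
t(M) = 2 + M
t(-139)*(-23 - 1*(-4)) = (2 - 139)*(-23 - 1*(-4)) = -137*(-23 + 4) = -137*(-19) = 2603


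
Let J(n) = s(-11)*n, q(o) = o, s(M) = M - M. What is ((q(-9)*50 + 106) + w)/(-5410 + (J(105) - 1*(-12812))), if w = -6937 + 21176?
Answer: 13895/7402 ≈ 1.8772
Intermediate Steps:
s(M) = 0
J(n) = 0 (J(n) = 0*n = 0)
w = 14239
((q(-9)*50 + 106) + w)/(-5410 + (J(105) - 1*(-12812))) = ((-9*50 + 106) + 14239)/(-5410 + (0 - 1*(-12812))) = ((-450 + 106) + 14239)/(-5410 + (0 + 12812)) = (-344 + 14239)/(-5410 + 12812) = 13895/7402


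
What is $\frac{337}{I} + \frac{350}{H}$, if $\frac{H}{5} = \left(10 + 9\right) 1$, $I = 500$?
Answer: $\frac{41403}{9500} \approx 4.3582$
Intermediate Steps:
$H = 95$ ($H = 5 \left(10 + 9\right) 1 = 5 \cdot 19 \cdot 1 = 5 \cdot 19 = 95$)
$\frac{337}{I} + \frac{350}{H} = \frac{337}{500} + \frac{350}{95} = 337 \cdot \frac{1}{500} + 350 \cdot \frac{1}{95} = \frac{337}{500} + \frac{70}{19} = \frac{41403}{9500}$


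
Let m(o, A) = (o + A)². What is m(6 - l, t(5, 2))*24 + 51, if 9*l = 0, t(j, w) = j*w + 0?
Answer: 6195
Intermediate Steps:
t(j, w) = j*w
l = 0 (l = (⅑)*0 = 0)
m(o, A) = (A + o)²
m(6 - l, t(5, 2))*24 + 51 = (5*2 + (6 - 1*0))²*24 + 51 = (10 + (6 + 0))²*24 + 51 = (10 + 6)²*24 + 51 = 16²*24 + 51 = 256*24 + 51 = 6144 + 51 = 6195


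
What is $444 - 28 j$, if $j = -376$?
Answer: $10972$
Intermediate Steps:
$444 - 28 j = 444 - -10528 = 444 + 10528 = 10972$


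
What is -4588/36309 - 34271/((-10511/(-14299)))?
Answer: -17792947946429/381643899 ≈ -46622.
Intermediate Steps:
-4588/36309 - 34271/((-10511/(-14299))) = -4588*1/36309 - 34271/((-10511*(-1/14299))) = -4588/36309 - 34271/10511/14299 = -4588/36309 - 34271*14299/10511 = -4588/36309 - 490041029/10511 = -17792947946429/381643899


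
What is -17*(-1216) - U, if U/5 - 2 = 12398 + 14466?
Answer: -113658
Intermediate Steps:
U = 134330 (U = 10 + 5*(12398 + 14466) = 10 + 5*26864 = 10 + 134320 = 134330)
-17*(-1216) - U = -17*(-1216) - 1*134330 = 20672 - 134330 = -113658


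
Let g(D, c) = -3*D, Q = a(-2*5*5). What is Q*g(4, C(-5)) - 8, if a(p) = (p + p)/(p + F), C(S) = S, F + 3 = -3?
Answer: -206/7 ≈ -29.429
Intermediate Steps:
F = -6 (F = -3 - 3 = -6)
a(p) = 2*p/(-6 + p) (a(p) = (p + p)/(p - 6) = (2*p)/(-6 + p) = 2*p/(-6 + p))
Q = 25/14 (Q = 2*(-2*5*5)/(-6 - 2*5*5) = 2*(-10*5)/(-6 - 10*5) = 2*(-50)/(-6 - 50) = 2*(-50)/(-56) = 2*(-50)*(-1/56) = 25/14 ≈ 1.7857)
Q*g(4, C(-5)) - 8 = 25*(-3*4)/14 - 8 = (25/14)*(-12) - 8 = -150/7 - 8 = -206/7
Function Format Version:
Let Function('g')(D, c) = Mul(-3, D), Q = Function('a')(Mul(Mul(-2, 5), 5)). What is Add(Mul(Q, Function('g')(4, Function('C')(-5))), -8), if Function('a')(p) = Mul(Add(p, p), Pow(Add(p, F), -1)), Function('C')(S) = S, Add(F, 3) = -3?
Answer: Rational(-206, 7) ≈ -29.429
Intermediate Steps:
F = -6 (F = Add(-3, -3) = -6)
Function('a')(p) = Mul(2, p, Pow(Add(-6, p), -1)) (Function('a')(p) = Mul(Add(p, p), Pow(Add(p, -6), -1)) = Mul(Mul(2, p), Pow(Add(-6, p), -1)) = Mul(2, p, Pow(Add(-6, p), -1)))
Q = Rational(25, 14) (Q = Mul(2, Mul(Mul(-2, 5), 5), Pow(Add(-6, Mul(Mul(-2, 5), 5)), -1)) = Mul(2, Mul(-10, 5), Pow(Add(-6, Mul(-10, 5)), -1)) = Mul(2, -50, Pow(Add(-6, -50), -1)) = Mul(2, -50, Pow(-56, -1)) = Mul(2, -50, Rational(-1, 56)) = Rational(25, 14) ≈ 1.7857)
Add(Mul(Q, Function('g')(4, Function('C')(-5))), -8) = Add(Mul(Rational(25, 14), Mul(-3, 4)), -8) = Add(Mul(Rational(25, 14), -12), -8) = Add(Rational(-150, 7), -8) = Rational(-206, 7)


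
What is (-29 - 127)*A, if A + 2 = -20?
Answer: 3432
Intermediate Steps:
A = -22 (A = -2 - 20 = -22)
(-29 - 127)*A = (-29 - 127)*(-22) = -156*(-22) = 3432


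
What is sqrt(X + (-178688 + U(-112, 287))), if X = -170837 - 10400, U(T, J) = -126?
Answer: I*sqrt(360051) ≈ 600.04*I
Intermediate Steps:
X = -181237
sqrt(X + (-178688 + U(-112, 287))) = sqrt(-181237 + (-178688 - 126)) = sqrt(-181237 - 178814) = sqrt(-360051) = I*sqrt(360051)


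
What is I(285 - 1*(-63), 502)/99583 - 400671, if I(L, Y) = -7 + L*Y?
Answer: -39899845504/99583 ≈ -4.0067e+5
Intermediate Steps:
I(285 - 1*(-63), 502)/99583 - 400671 = (-7 + (285 - 1*(-63))*502)/99583 - 400671 = (-7 + (285 + 63)*502)*(1/99583) - 400671 = (-7 + 348*502)*(1/99583) - 400671 = (-7 + 174696)*(1/99583) - 400671 = 174689*(1/99583) - 400671 = 174689/99583 - 400671 = -39899845504/99583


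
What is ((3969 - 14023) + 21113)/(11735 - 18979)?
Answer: -11059/7244 ≈ -1.5266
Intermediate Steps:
((3969 - 14023) + 21113)/(11735 - 18979) = (-10054 + 21113)/(-7244) = 11059*(-1/7244) = -11059/7244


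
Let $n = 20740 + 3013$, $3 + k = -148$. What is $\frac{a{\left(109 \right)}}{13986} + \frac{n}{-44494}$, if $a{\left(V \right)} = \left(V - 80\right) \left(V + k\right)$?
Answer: $- \frac{9200075}{14816502} \approx -0.62093$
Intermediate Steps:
$k = -151$ ($k = -3 - 148 = -151$)
$a{\left(V \right)} = \left(-151 + V\right) \left(-80 + V\right)$ ($a{\left(V \right)} = \left(V - 80\right) \left(V - 151\right) = \left(-80 + V\right) \left(-151 + V\right) = \left(-151 + V\right) \left(-80 + V\right)$)
$n = 23753$
$\frac{a{\left(109 \right)}}{13986} + \frac{n}{-44494} = \frac{12080 + 109^{2} - 25179}{13986} + \frac{23753}{-44494} = \left(12080 + 11881 - 25179\right) \frac{1}{13986} + 23753 \left(- \frac{1}{44494}\right) = \left(-1218\right) \frac{1}{13986} - \frac{23753}{44494} = - \frac{29}{333} - \frac{23753}{44494} = - \frac{9200075}{14816502}$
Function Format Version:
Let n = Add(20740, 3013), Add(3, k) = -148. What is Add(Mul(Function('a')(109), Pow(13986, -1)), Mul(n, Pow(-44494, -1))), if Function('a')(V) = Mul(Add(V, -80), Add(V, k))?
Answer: Rational(-9200075, 14816502) ≈ -0.62093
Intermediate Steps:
k = -151 (k = Add(-3, -148) = -151)
Function('a')(V) = Mul(Add(-151, V), Add(-80, V)) (Function('a')(V) = Mul(Add(V, -80), Add(V, -151)) = Mul(Add(-80, V), Add(-151, V)) = Mul(Add(-151, V), Add(-80, V)))
n = 23753
Add(Mul(Function('a')(109), Pow(13986, -1)), Mul(n, Pow(-44494, -1))) = Add(Mul(Add(12080, Pow(109, 2), Mul(-231, 109)), Pow(13986, -1)), Mul(23753, Pow(-44494, -1))) = Add(Mul(Add(12080, 11881, -25179), Rational(1, 13986)), Mul(23753, Rational(-1, 44494))) = Add(Mul(-1218, Rational(1, 13986)), Rational(-23753, 44494)) = Add(Rational(-29, 333), Rational(-23753, 44494)) = Rational(-9200075, 14816502)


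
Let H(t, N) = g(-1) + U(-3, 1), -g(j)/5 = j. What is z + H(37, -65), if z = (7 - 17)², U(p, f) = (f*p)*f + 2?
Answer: 104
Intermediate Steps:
g(j) = -5*j
U(p, f) = 2 + p*f² (U(p, f) = p*f² + 2 = 2 + p*f²)
z = 100 (z = (-10)² = 100)
H(t, N) = 4 (H(t, N) = -5*(-1) + (2 - 3*1²) = 5 + (2 - 3*1) = 5 + (2 - 3) = 5 - 1 = 4)
z + H(37, -65) = 100 + 4 = 104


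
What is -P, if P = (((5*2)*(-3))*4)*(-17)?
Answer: -2040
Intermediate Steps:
P = 2040 (P = ((10*(-3))*4)*(-17) = -30*4*(-17) = -120*(-17) = 2040)
-P = -1*2040 = -2040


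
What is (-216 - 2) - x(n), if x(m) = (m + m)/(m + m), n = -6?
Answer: -219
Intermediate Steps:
x(m) = 1 (x(m) = (2*m)/((2*m)) = (2*m)*(1/(2*m)) = 1)
(-216 - 2) - x(n) = (-216 - 2) - 1*1 = -218 - 1 = -219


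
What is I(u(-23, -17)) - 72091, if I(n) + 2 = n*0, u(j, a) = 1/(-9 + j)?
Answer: -72093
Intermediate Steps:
I(n) = -2 (I(n) = -2 + n*0 = -2 + 0 = -2)
I(u(-23, -17)) - 72091 = -2 - 72091 = -72093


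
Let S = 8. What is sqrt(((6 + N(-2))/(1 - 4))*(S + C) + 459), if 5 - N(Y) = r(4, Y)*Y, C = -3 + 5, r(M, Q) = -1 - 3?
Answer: sqrt(449) ≈ 21.190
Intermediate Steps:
r(M, Q) = -4
C = 2
N(Y) = 5 + 4*Y (N(Y) = 5 - (-4)*Y = 5 + 4*Y)
sqrt(((6 + N(-2))/(1 - 4))*(S + C) + 459) = sqrt(((6 + (5 + 4*(-2)))/(1 - 4))*(8 + 2) + 459) = sqrt(((6 + (5 - 8))/(-3))*10 + 459) = sqrt(((6 - 3)*(-1/3))*10 + 459) = sqrt((3*(-1/3))*10 + 459) = sqrt(-1*10 + 459) = sqrt(-10 + 459) = sqrt(449)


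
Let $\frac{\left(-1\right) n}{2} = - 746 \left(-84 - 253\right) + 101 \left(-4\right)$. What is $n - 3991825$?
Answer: $-4493821$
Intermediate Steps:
$n = -501996$ ($n = - 2 \left(- 746 \left(-84 - 253\right) + 101 \left(-4\right)\right) = - 2 \left(\left(-746\right) \left(-337\right) - 404\right) = - 2 \left(251402 - 404\right) = \left(-2\right) 250998 = -501996$)
$n - 3991825 = -501996 - 3991825 = -4493821$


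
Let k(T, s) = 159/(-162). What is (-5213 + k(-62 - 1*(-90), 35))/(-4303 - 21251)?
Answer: 281555/1379916 ≈ 0.20404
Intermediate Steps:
k(T, s) = -53/54 (k(T, s) = 159*(-1/162) = -53/54)
(-5213 + k(-62 - 1*(-90), 35))/(-4303 - 21251) = (-5213 - 53/54)/(-4303 - 21251) = -281555/54/(-25554) = -281555/54*(-1/25554) = 281555/1379916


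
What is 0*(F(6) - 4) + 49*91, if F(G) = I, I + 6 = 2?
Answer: 4459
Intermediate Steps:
I = -4 (I = -6 + 2 = -4)
F(G) = -4
0*(F(6) - 4) + 49*91 = 0*(-4 - 4) + 49*91 = 0*(-8) + 4459 = 0 + 4459 = 4459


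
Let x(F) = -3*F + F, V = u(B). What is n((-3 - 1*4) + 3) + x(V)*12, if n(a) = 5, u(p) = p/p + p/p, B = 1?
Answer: -43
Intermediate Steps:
u(p) = 2 (u(p) = 1 + 1 = 2)
V = 2
x(F) = -2*F
n((-3 - 1*4) + 3) + x(V)*12 = 5 - 2*2*12 = 5 - 4*12 = 5 - 48 = -43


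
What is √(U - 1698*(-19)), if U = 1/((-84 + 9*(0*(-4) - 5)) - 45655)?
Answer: √16906696676522/22892 ≈ 179.62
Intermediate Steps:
U = -1/45784 (U = 1/((-84 + 9*(0 - 5)) - 45655) = 1/((-84 + 9*(-5)) - 45655) = 1/((-84 - 45) - 45655) = 1/(-129 - 45655) = 1/(-45784) = -1/45784 ≈ -2.1842e-5)
√(U - 1698*(-19)) = √(-1/45784 - 1698*(-19)) = √(-1/45784 + 32262) = √(1477083407/45784) = √16906696676522/22892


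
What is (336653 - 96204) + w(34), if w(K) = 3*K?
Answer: 240551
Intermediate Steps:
(336653 - 96204) + w(34) = (336653 - 96204) + 3*34 = 240449 + 102 = 240551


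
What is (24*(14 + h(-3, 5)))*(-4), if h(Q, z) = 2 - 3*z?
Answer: -96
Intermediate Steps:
(24*(14 + h(-3, 5)))*(-4) = (24*(14 + (2 - 3*5)))*(-4) = (24*(14 + (2 - 15)))*(-4) = (24*(14 - 13))*(-4) = (24*1)*(-4) = 24*(-4) = -96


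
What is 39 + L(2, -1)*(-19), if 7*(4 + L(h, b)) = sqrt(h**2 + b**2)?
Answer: 115 - 19*sqrt(5)/7 ≈ 108.93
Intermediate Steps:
L(h, b) = -4 + sqrt(b**2 + h**2)/7 (L(h, b) = -4 + sqrt(h**2 + b**2)/7 = -4 + sqrt(b**2 + h**2)/7)
39 + L(2, -1)*(-19) = 39 + (-4 + sqrt((-1)**2 + 2**2)/7)*(-19) = 39 + (-4 + sqrt(1 + 4)/7)*(-19) = 39 + (-4 + sqrt(5)/7)*(-19) = 39 + (76 - 19*sqrt(5)/7) = 115 - 19*sqrt(5)/7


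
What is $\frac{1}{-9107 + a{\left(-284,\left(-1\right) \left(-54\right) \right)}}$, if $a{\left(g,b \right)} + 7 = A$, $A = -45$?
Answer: $- \frac{1}{9159} \approx -0.00010918$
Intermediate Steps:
$a{\left(g,b \right)} = -52$ ($a{\left(g,b \right)} = -7 - 45 = -52$)
$\frac{1}{-9107 + a{\left(-284,\left(-1\right) \left(-54\right) \right)}} = \frac{1}{-9107 - 52} = \frac{1}{-9159} = - \frac{1}{9159}$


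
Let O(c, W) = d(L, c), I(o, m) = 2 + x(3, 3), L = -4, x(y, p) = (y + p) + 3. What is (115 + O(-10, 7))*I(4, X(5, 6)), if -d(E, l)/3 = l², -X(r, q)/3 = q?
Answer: -2035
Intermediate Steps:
x(y, p) = 3 + p + y (x(y, p) = (p + y) + 3 = 3 + p + y)
X(r, q) = -3*q
I(o, m) = 11 (I(o, m) = 2 + (3 + 3 + 3) = 2 + 9 = 11)
d(E, l) = -3*l²
O(c, W) = -3*c²
(115 + O(-10, 7))*I(4, X(5, 6)) = (115 - 3*(-10)²)*11 = (115 - 3*100)*11 = (115 - 300)*11 = -185*11 = -2035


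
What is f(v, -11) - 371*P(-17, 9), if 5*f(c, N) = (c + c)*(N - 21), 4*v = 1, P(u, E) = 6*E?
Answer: -100186/5 ≈ -20037.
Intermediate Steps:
v = 1/4 (v = (1/4)*1 = 1/4 ≈ 0.25000)
f(c, N) = 2*c*(-21 + N)/5 (f(c, N) = ((c + c)*(N - 21))/5 = ((2*c)*(-21 + N))/5 = (2*c*(-21 + N))/5 = 2*c*(-21 + N)/5)
f(v, -11) - 371*P(-17, 9) = (2/5)*(1/4)*(-21 - 11) - 2226*9 = (2/5)*(1/4)*(-32) - 371*54 = -16/5 - 20034 = -100186/5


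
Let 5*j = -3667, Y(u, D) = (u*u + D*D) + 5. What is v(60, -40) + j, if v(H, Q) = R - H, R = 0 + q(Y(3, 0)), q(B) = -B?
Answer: -4037/5 ≈ -807.40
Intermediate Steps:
Y(u, D) = 5 + D**2 + u**2 (Y(u, D) = (u**2 + D**2) + 5 = (D**2 + u**2) + 5 = 5 + D**2 + u**2)
j = -3667/5 (j = (1/5)*(-3667) = -3667/5 ≈ -733.40)
R = -14 (R = 0 - (5 + 0**2 + 3**2) = 0 - (5 + 0 + 9) = 0 - 1*14 = 0 - 14 = -14)
v(H, Q) = -14 - H
v(60, -40) + j = (-14 - 1*60) - 3667/5 = (-14 - 60) - 3667/5 = -74 - 3667/5 = -4037/5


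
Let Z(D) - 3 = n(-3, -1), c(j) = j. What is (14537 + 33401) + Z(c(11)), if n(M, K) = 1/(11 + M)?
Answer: 383529/8 ≈ 47941.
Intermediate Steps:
Z(D) = 25/8 (Z(D) = 3 + 1/(11 - 3) = 3 + 1/8 = 3 + ⅛ = 25/8)
(14537 + 33401) + Z(c(11)) = (14537 + 33401) + 25/8 = 47938 + 25/8 = 383529/8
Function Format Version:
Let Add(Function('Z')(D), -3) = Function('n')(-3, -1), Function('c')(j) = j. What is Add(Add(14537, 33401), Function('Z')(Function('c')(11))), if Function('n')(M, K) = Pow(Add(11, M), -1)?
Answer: Rational(383529, 8) ≈ 47941.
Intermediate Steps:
Function('Z')(D) = Rational(25, 8) (Function('Z')(D) = Add(3, Pow(Add(11, -3), -1)) = Add(3, Pow(8, -1)) = Add(3, Rational(1, 8)) = Rational(25, 8))
Add(Add(14537, 33401), Function('Z')(Function('c')(11))) = Add(Add(14537, 33401), Rational(25, 8)) = Add(47938, Rational(25, 8)) = Rational(383529, 8)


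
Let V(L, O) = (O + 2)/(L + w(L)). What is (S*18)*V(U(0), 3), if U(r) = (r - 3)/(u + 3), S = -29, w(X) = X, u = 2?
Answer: 2175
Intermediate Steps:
U(r) = -⅗ + r/5 (U(r) = (r - 3)/(2 + 3) = (-3 + r)/5 = (-3 + r)*(⅕) = -⅗ + r/5)
V(L, O) = (2 + O)/(2*L) (V(L, O) = (O + 2)/(L + L) = (2 + O)/((2*L)) = (2 + O)*(1/(2*L)) = (2 + O)/(2*L))
(S*18)*V(U(0), 3) = (-29*18)*((2 + 3)/(2*(-⅗ + (⅕)*0))) = -261*5/(-⅗ + 0) = -261*5/(-⅗) = -261*(-5)*5/3 = -522*(-25/6) = 2175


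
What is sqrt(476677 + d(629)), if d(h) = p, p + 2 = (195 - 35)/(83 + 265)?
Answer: sqrt(3607956555)/87 ≈ 690.42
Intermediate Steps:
p = -134/87 (p = -2 + (195 - 35)/(83 + 265) = -2 + 160/348 = -2 + 160*(1/348) = -2 + 40/87 = -134/87 ≈ -1.5402)
d(h) = -134/87
sqrt(476677 + d(629)) = sqrt(476677 - 134/87) = sqrt(41470765/87) = sqrt(3607956555)/87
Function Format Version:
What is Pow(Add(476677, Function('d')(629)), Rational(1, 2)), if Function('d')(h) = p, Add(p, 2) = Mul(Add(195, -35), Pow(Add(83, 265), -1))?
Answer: Mul(Rational(1, 87), Pow(3607956555, Rational(1, 2))) ≈ 690.42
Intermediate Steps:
p = Rational(-134, 87) (p = Add(-2, Mul(Add(195, -35), Pow(Add(83, 265), -1))) = Add(-2, Mul(160, Pow(348, -1))) = Add(-2, Mul(160, Rational(1, 348))) = Add(-2, Rational(40, 87)) = Rational(-134, 87) ≈ -1.5402)
Function('d')(h) = Rational(-134, 87)
Pow(Add(476677, Function('d')(629)), Rational(1, 2)) = Pow(Add(476677, Rational(-134, 87)), Rational(1, 2)) = Pow(Rational(41470765, 87), Rational(1, 2)) = Mul(Rational(1, 87), Pow(3607956555, Rational(1, 2)))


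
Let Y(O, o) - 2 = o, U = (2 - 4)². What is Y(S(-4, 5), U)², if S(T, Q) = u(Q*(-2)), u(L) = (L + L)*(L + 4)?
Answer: 36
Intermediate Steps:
u(L) = 2*L*(4 + L) (u(L) = (2*L)*(4 + L) = 2*L*(4 + L))
S(T, Q) = -4*Q*(4 - 2*Q) (S(T, Q) = 2*(Q*(-2))*(4 + Q*(-2)) = 2*(-2*Q)*(4 - 2*Q) = -4*Q*(4 - 2*Q))
U = 4 (U = (-2)² = 4)
Y(O, o) = 2 + o
Y(S(-4, 5), U)² = (2 + 4)² = 6² = 36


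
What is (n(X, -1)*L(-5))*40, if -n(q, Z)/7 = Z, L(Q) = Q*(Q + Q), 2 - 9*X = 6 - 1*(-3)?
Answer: 14000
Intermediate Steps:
X = -7/9 (X = 2/9 - (6 - 1*(-3))/9 = 2/9 - (6 + 3)/9 = 2/9 - ⅑*9 = 2/9 - 1 = -7/9 ≈ -0.77778)
L(Q) = 2*Q² (L(Q) = Q*(2*Q) = 2*Q²)
n(q, Z) = -7*Z
(n(X, -1)*L(-5))*40 = ((-7*(-1))*(2*(-5)²))*40 = (7*(2*25))*40 = (7*50)*40 = 350*40 = 14000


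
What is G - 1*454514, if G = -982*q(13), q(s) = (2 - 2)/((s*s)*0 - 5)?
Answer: -454514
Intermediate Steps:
q(s) = 0 (q(s) = 0/(s²*0 - 5) = 0/(0 - 5) = 0/(-5) = 0*(-⅕) = 0)
G = 0 (G = -982*0 = 0)
G - 1*454514 = 0 - 1*454514 = 0 - 454514 = -454514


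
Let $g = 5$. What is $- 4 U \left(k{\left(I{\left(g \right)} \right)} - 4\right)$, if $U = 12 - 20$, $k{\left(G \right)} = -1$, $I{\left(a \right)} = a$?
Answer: $-160$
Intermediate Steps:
$U = -8$ ($U = 12 - 20 = -8$)
$- 4 U \left(k{\left(I{\left(g \right)} \right)} - 4\right) = \left(-4\right) \left(-8\right) \left(-1 - 4\right) = 32 \left(-5\right) = -160$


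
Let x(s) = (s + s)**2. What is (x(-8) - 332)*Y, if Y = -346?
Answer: 26296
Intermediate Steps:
x(s) = 4*s**2 (x(s) = (2*s)**2 = 4*s**2)
(x(-8) - 332)*Y = (4*(-8)**2 - 332)*(-346) = (4*64 - 332)*(-346) = (256 - 332)*(-346) = -76*(-346) = 26296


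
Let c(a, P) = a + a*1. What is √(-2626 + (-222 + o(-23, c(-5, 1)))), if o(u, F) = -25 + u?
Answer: 4*I*√181 ≈ 53.815*I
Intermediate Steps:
c(a, P) = 2*a (c(a, P) = a + a = 2*a)
√(-2626 + (-222 + o(-23, c(-5, 1)))) = √(-2626 + (-222 + (-25 - 23))) = √(-2626 + (-222 - 48)) = √(-2626 - 270) = √(-2896) = 4*I*√181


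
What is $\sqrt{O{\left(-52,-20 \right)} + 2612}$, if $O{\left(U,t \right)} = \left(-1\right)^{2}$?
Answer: $\sqrt{2613} \approx 51.117$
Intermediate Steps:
$O{\left(U,t \right)} = 1$
$\sqrt{O{\left(-52,-20 \right)} + 2612} = \sqrt{1 + 2612} = \sqrt{2613}$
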